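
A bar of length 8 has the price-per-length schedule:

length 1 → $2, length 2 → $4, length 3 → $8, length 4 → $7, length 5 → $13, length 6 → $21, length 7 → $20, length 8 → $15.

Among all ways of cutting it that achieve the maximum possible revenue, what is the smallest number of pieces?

2

Let r[k] be the best obtainable value from length k. For each k, try every first piece i and keep the best of price[i] + r[k−i].
r[1] = 2
r[2] = max(2+2, 4+0) = 4
r[3] = max(2+4, 4+2, 8+0) = 8
r[4] = max(2+8, 4+4, 8+2, 7+0) = 10
r[5] = max(2+10, 4+8, 8+4, 7+2, 13+0) = 13
r[6] = max(2+13, 4+10, 8+8, 7+4, 13+2, 21+0) = 21
r[7] = max(2+21, 4+13, 8+10, …, 21+2, 20+0) = 23
r[8] = max(2+23, 4+21, 8+13, …, 20+2, 15+0) = 25
Maximum revenue is $25.
Now minimize piece count subject to staying optimal: for each k, pieces[k] = 1 + min over i with p[i]+r[k−i]=r[k] of pieces[k−i].
pieces[5] = 1
pieces[6] = 1
pieces[7] = 2
pieces[8] = 2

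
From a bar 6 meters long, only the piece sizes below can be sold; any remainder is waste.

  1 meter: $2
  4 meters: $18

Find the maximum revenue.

22

Consider every possible first cut. best[k] is the best of p[i]+best[k−i] over all sellable i≤k.
best[1] = 2
best[2] = 4  (first piece 1, then best[1]=2)
best[3] = 6  (first piece 1, then best[2]=4)
best[4] = 18
best[5] = 20  (first piece 1, then best[4]=18)
best[6] = 22  (first piece 1, then best[5]=20)
One optimal cutting: 4 + 1 + 1 → $22.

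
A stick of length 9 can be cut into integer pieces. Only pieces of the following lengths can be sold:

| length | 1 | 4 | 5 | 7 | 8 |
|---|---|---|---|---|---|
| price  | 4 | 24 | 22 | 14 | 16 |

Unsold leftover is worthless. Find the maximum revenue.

52

Build f[k] bottom-up: f[k] = max over allowed piece i of (p[i] + f[k−i]).
f[1] = 4
f[2] = 8  (first piece 1, then f[1]=4)
f[3] = 12  (first piece 1, then f[2]=8)
f[4] = max(4+12, 24+0) = 24
f[5] = max(4+24, 24+4, 22+0) = 28
f[6] = max(4+28, 24+8, 22+4) = 32
f[7] = max(4+32, 24+12, 22+8, 14+0) = 36
f[8] = max(4+36, 24+24, 22+12, 14+4, 16+0) = 48
f[9] = max(4+48, 24+28, 22+24, 14+8, 16+4) = 52
One optimal cutting: 4 + 4 + 1 → 52.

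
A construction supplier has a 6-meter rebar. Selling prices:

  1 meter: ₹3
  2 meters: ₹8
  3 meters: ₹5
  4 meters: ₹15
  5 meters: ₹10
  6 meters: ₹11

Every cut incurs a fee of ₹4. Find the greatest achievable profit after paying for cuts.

Consider every possible first cut. net[k] is the best of p[i]+net[k−i] over all sellable i≤k, charging 4 whenever i<k.
net[1] = 3
net[2] = max(3+3-4, 8+0) = 8
net[3] = max(3+8-4, 8+3-4, 5+0) = 7
net[4] = max(3+7-4, 8+8-4, 5+3-4, 15+0) = 15
net[5] = max(3+15-4, 8+7-4, 5+8-4, 15+3-4, 10+0) = 14
net[6] = max(3+14-4, 8+15-4, 5+7-4, 15+8-4, 10+3-4, 11+0) = 19
One optimal plan: pieces 4 + 2 (1 cut) → ₹23 − ₹4 = ₹19.

19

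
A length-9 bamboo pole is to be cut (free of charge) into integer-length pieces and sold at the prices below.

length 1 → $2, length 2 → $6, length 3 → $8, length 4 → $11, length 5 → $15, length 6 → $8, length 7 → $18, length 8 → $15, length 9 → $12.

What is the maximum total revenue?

Consider every possible first cut. r[k] is the best of p[i]+r[k−i] over all sellable i≤k.
r[1] = 2
r[2] = 6
r[3] = 8  (first piece 1, then r[2]=6)
r[4] = 12  (first piece 2, then r[2]=6)
r[5] = 15
r[6] = 18  (first piece 2, then r[4]=12)
r[7] = 21  (first piece 2, then r[5]=15)
r[8] = 24  (first piece 2, then r[6]=18)
r[9] = 27  (first piece 2, then r[7]=21)
One optimal cutting: 5 + 2 + 2 → $15 + $6 + $6 = $27.

27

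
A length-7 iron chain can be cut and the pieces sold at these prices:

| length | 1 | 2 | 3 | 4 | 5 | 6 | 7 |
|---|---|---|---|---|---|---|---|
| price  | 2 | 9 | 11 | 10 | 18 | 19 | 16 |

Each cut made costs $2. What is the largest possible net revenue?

25

Build v[k] bottom-up: v[k] = max over allowed piece i of (p[i] + v[k−i]) − 2 per cut.
v[1] = 2
v[2] = max(2+2-2, 9+0) = 9
v[3] = max(2+9-2, 9+2-2, 11+0) = 11
v[4] = max(2+11-2, 9+9-2, 11+2-2, 10+0) = 16
v[5] = max(2+16-2, 9+11-2, 11+9-2, 10+2-2, 18+0) = 18
v[6] = max(2+18-2, 9+16-2, 11+11-2, 10+9-2, 18+2-2, 19+0) = 23
v[7] = max(2+23-2, 9+18-2, 11+16-2, …, 19+2-2, 16+0) = 25
One optimal plan: pieces 3 + 2 + 2 (2 cuts) → $29 − $4 = $25.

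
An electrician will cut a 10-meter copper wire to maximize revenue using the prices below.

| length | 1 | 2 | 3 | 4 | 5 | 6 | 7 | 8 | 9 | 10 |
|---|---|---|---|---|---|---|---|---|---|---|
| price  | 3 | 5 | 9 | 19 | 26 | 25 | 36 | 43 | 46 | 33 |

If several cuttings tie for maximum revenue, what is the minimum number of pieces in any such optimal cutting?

2

Let r[k] be the best obtainable value from length k. For each k, try every first piece i and keep the best of price[i] + r[k−i].
r[1] = 3
r[2] = 6  (first piece 1, then r[1]=3)
r[3] = 9  (first piece 1, then r[2]=6)
r[4] = 19
r[5] = 26
r[6] = 29  (first piece 1, then r[5]=26)
r[7] = 36
r[8] = 43
r[9] = 46  (first piece 1, then r[8]=43)
r[10] = 52  (first piece 5, then r[5]=26)
Maximum revenue is €52.
Now minimize piece count subject to staying optimal: for each k, pieces[k] = 1 + min over i with p[i]+r[k−i]=r[k] of pieces[k−i].
pieces[7] = 1
pieces[8] = 1
pieces[9] = 1
pieces[10] = 2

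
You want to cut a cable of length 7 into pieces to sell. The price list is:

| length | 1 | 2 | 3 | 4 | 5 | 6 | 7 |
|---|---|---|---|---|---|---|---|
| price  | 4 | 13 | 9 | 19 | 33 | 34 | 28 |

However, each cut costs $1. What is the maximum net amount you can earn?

Let r[k] be the best obtainable value from length k. For each k, try every first piece i and keep the best of price[i] + r[k−i] minus the 1 cut fee when i<k.
r[1] = 4
r[2] = max(4+4-1, 13+0) = 13
r[3] = max(4+13-1, 13+4-1, 9+0) = 16
r[4] = max(4+16-1, 13+13-1, 9+4-1, 19+0) = 25
r[5] = max(4+25-1, 13+16-1, 9+13-1, 19+4-1, 33+0) = 33
r[6] = max(4+33-1, 13+25-1, 9+16-1, 19+13-1, 33+4-1, 34+0) = 37
r[7] = max(4+37-1, 13+33-1, 9+25-1, …, 34+4-1, 28+0) = 45
One optimal plan: pieces 5 + 2 (1 cut) → $46 − $1 = $45.

45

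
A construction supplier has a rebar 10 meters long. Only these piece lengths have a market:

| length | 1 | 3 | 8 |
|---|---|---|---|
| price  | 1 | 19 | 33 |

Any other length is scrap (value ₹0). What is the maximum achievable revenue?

58

Consider every possible first cut. r[k] is the best of p[i]+r[k−i] over all sellable i≤k.
r[1] = 1
r[2] = 2  (first piece 1, then r[1]=1)
r[3] = max(1+2, 19+0) = 19
r[4] = max(1+19, 19+1) = 20
r[5] = max(1+20, 19+2) = 21
r[6] = max(1+21, 19+19) = 38
r[7] = max(1+38, 19+20) = 39
r[8] = max(1+39, 19+21, 33+0) = 40
r[9] = max(1+40, 19+38, 33+1) = 57
r[10] = max(1+57, 19+39, 33+2) = 58
One optimal cutting: 3 + 3 + 3 + 1 → ₹58.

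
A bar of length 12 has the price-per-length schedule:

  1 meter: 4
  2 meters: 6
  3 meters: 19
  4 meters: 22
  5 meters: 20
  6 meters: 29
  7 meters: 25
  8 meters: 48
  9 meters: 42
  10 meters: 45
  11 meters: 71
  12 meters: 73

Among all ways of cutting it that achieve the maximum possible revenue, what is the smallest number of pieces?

4

Consider every possible first cut. r[k] is the best of p[i]+r[k−i] over all sellable i≤k.
r[1] = 4
r[2] = max(4+4, 6+0) = 8
r[3] = max(4+8, 6+4, 19+0) = 19
r[4] = max(4+19, 6+8, 19+4, 22+0) = 23
r[5] = max(4+23, 6+19, 19+8, 22+4, 20+0) = 27
r[6] = max(4+27, 6+23, 19+19, 22+8, 20+4, 29+0) = 38
r[7] = max(4+38, 6+27, 19+23, …, 29+4, 25+0) = 42
r[8] = max(4+42, 6+38, 19+27, …, 25+4, 48+0) = 48
r[9] = max(4+48, 6+42, 19+38, …, 48+4, 42+0) = 57
r[10] = max(4+57, 6+48, 19+42, …, 42+4, 45+0) = 61
r[11] = max(4+61, 6+57, 19+48, …, 45+4, 71+0) = 71
r[12] = max(4+71, 6+61, 19+57, …, 71+4, 73+0) = 76
Maximum revenue is 76.
Now minimize piece count subject to staying optimal: for each k, pieces[k] = 1 + min over i with p[i]+r[k−i]=r[k] of pieces[k−i].
pieces[9] = 3
pieces[10] = 4
pieces[11] = 1
pieces[12] = 4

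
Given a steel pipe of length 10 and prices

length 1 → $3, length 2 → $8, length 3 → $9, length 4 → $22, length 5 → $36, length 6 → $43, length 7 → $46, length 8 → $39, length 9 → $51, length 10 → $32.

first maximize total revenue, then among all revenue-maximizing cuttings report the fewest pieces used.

2

Consider every possible first cut. r[k] is the best of p[i]+r[k−i] over all sellable i≤k.
r[1] = 3
r[2] = 8
r[3] = 11  (first piece 1, then r[2]=8)
r[4] = 22
r[5] = 36
r[6] = 43
r[7] = 46  (first piece 1, then r[6]=43)
r[8] = 51  (first piece 2, then r[6]=43)
r[9] = 58  (first piece 4, then r[5]=36)
r[10] = 72  (first piece 5, then r[5]=36)
Maximum revenue is $72.
Now minimize piece count subject to staying optimal: for each k, pieces[k] = 1 + min over i with p[i]+r[k−i]=r[k] of pieces[k−i].
pieces[7] = 1
pieces[8] = 2
pieces[9] = 2
pieces[10] = 2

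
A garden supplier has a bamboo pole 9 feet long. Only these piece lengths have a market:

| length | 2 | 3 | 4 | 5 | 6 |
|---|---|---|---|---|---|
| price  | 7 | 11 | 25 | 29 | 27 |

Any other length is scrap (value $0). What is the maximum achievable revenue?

54

Build best[k] bottom-up: best[k] = max over allowed piece i of (p[i] + best[k−i]).
best[1] = 0
best[2] = 7
best[3] = max(7+0, 11+0) = 11
best[4] = max(7+7, 11+0, 25+0) = 25
best[5] = max(7+11, 11+7, 25+0, 29+0) = 29
best[6] = max(7+25, 11+11, 25+7, 29+0, 27+0) = 32
best[7] = max(7+29, 11+25, 25+11, 29+7, 27+0) = 36
best[8] = max(7+32, 11+29, 25+25, 29+11, 27+7) = 50
best[9] = max(7+36, 11+32, 25+29, 29+25, 27+11) = 54
One optimal cutting: 5 + 4 → $54.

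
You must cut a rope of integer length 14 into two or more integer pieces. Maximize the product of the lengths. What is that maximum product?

162

Let g[k] be the best product for length k (with at least one cut). For each first piece i, the rest contributes max(k−i, g[k−i]).
g[2] = 1×max(1,0) = 1×1 = 1
g[3] = max(1×2, 2×1) = 2
g[4] = max(1×3, 2×2, 3×1) = 4
g[5] = max(1×4, 2×3, 3×2, 4×1) = 6
g[6] = max(1×6, 2×4, 3×3, 4×2, 5×1) = 9
g[7] = max(1×9, 2×6, 3×4, 4×3, 5×2, 6×1) = 12
g[8] = max(1×12, 2×9, 3×6, …, 6×2, 7×1) = 18
g[9] = max(1×18, 2×12, 3×9, …, 7×2, 8×1) = 27
g[10] = max(1×27, 2×18, 3×12, …, 8×2, 9×1) = 36
g[11] = max(1×36, 2×27, 3×18, …, 9×2, 10×1) = 54
g[12] = max(1×54, 2×36, 3×27, …, 10×2, 11×1) = 81
g[13] = max(1×81, 2×54, 3×36, …, 11×2, 12×1) = 108
g[14] = max(1×108, 2×81, 3×54, …, 12×2, 13×1) = 162
One optimal split: 3 + 3 + 3 + 3 + 2; product 3×3×3×3×2 = 162.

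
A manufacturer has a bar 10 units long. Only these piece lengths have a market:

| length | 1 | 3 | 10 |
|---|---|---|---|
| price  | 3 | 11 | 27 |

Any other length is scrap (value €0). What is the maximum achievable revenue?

36

Consider every possible first cut. f[k] is the best of p[i]+f[k−i] over all sellable i≤k.
f[1] = 3
f[2] = 6  (first piece 1, then f[1]=3)
f[3] = max(3+6, 11+0) = 11
f[4] = max(3+11, 11+3) = 14
f[5] = max(3+14, 11+6) = 17
f[6] = max(3+17, 11+11) = 22
f[7] = max(3+22, 11+14) = 25
f[8] = max(3+25, 11+17) = 28
f[9] = max(3+28, 11+22) = 33
f[10] = max(3+33, 11+25, 27+0) = 36
One optimal cutting: 3 + 3 + 3 + 1 → €36.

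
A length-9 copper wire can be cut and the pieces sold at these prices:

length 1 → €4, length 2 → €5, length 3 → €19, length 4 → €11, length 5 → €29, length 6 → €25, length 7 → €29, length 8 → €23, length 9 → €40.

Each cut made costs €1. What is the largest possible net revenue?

55

Let r[k] be the best obtainable value from length k. For each k, try every first piece i and keep the best of price[i] + r[k−i] minus the 1 cut fee when i<k.
r[1] = 4
r[2] = max(4+4-1, 5+0) = 7
r[3] = max(4+7-1, 5+4-1, 19+0) = 19
r[4] = max(4+19-1, 5+7-1, 19+4-1, 11+0) = 22
r[5] = max(4+22-1, 5+19-1, 19+7-1, 11+4-1, 29+0) = 29
r[6] = max(4+29-1, 5+22-1, 19+19-1, 11+7-1, 29+4-1, 25+0) = 37
r[7] = max(4+37-1, 5+29-1, 19+22-1, …, 25+4-1, 29+0) = 40
r[8] = max(4+40-1, 5+37-1, 19+29-1, …, 29+4-1, 23+0) = 47
r[9] = max(4+47-1, 5+40-1, 19+37-1, …, 23+4-1, 40+0) = 55
One optimal plan: pieces 3 + 3 + 3 (2 cuts) → €57 − €2 = €55.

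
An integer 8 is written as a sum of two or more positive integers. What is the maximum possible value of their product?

18

Let P[k] be the best product for length k (with at least one cut). For each first piece i, the rest contributes max(k−i, P[k−i]).
P[2] = 1*max(1,0) = 1*1 = 1
P[3] = max(1*2, 2*1) = 2
P[4] = max(1*3, 2*2, 3*1) = 4
P[5] = max(1*4, 2*3, 3*2, 4*1) = 6
P[6] = max(1*6, 2*4, 3*3, 4*2, 5*1) = 9
P[7] = max(1*9, 2*6, 3*4, 4*3, 5*2, 6*1) = 12
P[8] = max(1*12, 2*9, 3*6, …, 6*2, 7*1) = 18
One optimal split: 3 + 3 + 2; product 3*3*2 = 18.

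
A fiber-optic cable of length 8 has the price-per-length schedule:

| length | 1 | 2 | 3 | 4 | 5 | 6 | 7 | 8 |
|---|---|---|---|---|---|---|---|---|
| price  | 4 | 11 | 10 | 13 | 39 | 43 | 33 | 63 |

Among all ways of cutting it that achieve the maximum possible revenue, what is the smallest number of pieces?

Consider every possible first cut. r[k] is the best of p[i]+r[k−i] over all sellable i≤k.
r[1] = 4
r[2] = max(4+4, 11+0) = 11
r[3] = max(4+11, 11+4, 10+0) = 15
r[4] = max(4+15, 11+11, 10+4, 13+0) = 22
r[5] = max(4+22, 11+15, 10+11, 13+4, 39+0) = 39
r[6] = max(4+39, 11+22, 10+15, 13+11, 39+4, 43+0) = 43
r[7] = max(4+43, 11+39, 10+22, …, 43+4, 33+0) = 50
r[8] = max(4+50, 11+43, 10+39, …, 33+4, 63+0) = 63
Maximum revenue is $63.
Now minimize piece count subject to staying optimal: for each k, pieces[k] = 1 + min over i with p[i]+r[k−i]=r[k] of pieces[k−i].
pieces[5] = 1
pieces[6] = 1
pieces[7] = 2
pieces[8] = 1

1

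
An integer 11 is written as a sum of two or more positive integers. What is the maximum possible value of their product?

54

Fill f[k] for k=2..11: at each k try every first piece i and multiply by the better of (k−i) uncut or f[k−i].
f[2] = 1·max(1,0) = 1·1 = 1
f[3] = 1·max(2,1) = 1·2 = 2
f[4] = 2·max(2,1) = 2·2 = 4
f[5] = 2·max(3,2) = 2·3 = 6
f[6] = 3·max(3,2) = 3·3 = 9
f[7] = 2·max(5,6) = 2·6 = 12
f[8] = 2·max(6,9) = 2·9 = 18
f[9] = 3·max(6,9) = 3·9 = 27
f[10] = 2·max(8,18) = 2·18 = 36
f[11] = 2·max(9,27) = 2·27 = 54
One optimal split: 3 + 3 + 3 + 2; product 3·3·3·2 = 54.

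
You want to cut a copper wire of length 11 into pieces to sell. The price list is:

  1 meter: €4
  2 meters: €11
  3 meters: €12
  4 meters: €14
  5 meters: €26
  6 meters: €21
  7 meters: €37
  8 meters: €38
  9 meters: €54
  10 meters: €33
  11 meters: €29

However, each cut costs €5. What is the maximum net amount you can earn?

60

Consider every possible first cut. r[k] is the best of p[i]+r[k−i] over all sellable i≤k, charging 5 whenever i<k.
r[1] = 4
r[2] = 11
r[3] = 12
r[4] = 17  (first piece 2, then r[2]=11)
r[5] = 26
r[6] = 25  (first piece 1, then r[5]=26)
r[7] = 37
r[8] = 38
r[9] = 54
r[10] = 53  (first piece 1, then r[9]=54)
r[11] = 60  (first piece 2, then r[9]=54)
One optimal plan: pieces 9 + 2 (1 cut) → €65 − €5 = €60.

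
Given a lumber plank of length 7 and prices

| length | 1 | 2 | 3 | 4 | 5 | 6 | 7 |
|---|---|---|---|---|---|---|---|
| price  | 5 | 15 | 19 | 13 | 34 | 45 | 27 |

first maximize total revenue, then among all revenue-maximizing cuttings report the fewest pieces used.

2

Let r[k] be the best obtainable value from length k. For each k, try every first piece i and keep the best of price[i] + r[k−i].
r[1] = 5
r[2] = max(5+5, 15+0) = 15
r[3] = max(5+15, 15+5, 19+0) = 20
r[4] = max(5+20, 15+15, 19+5, 13+0) = 30
r[5] = max(5+30, 15+20, 19+15, 13+5, 34+0) = 35
r[6] = max(5+35, 15+30, 19+20, 13+15, 34+5, 45+0) = 45
r[7] = max(5+45, 15+35, 19+30, …, 45+5, 27+0) = 50
Maximum revenue is $50.
Now minimize piece count subject to staying optimal: for each k, pieces[k] = 1 + min over i with p[i]+r[k−i]=r[k] of pieces[k−i].
pieces[4] = 2
pieces[5] = 3
pieces[6] = 1
pieces[7] = 2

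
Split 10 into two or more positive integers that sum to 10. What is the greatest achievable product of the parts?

Define prod[k] = max over 1≤i<k of i · max(k−i, prod[k−i]); the inner max lets the remainder stay uncut if that's better.
prod[2] = 1·max(1,0) = 1·1 = 1
prod[3] = 1·max(2,1) = 1·2 = 2
prod[4] = 2·max(2,1) = 2·2 = 4
prod[5] = 2·max(3,2) = 2·3 = 6
prod[6] = 3·max(3,2) = 3·3 = 9
prod[7] = 2·max(5,6) = 2·6 = 12
prod[8] = 2·max(6,9) = 2·9 = 18
prod[9] = 3·max(6,9) = 3·9 = 27
prod[10] = 2·max(8,18) = 2·18 = 36
One optimal split: 3 + 3 + 2 + 2; product 3·3·2·2 = 36.

36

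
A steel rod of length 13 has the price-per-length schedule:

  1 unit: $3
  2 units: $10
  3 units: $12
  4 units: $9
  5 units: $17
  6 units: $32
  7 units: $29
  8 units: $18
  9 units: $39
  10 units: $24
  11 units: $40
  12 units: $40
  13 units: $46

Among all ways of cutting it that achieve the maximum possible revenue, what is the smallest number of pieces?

Let r[k] be the best obtainable value from length k. For each k, try every first piece i and keep the best of price[i] + r[k−i].
r[1] = 3
r[2] = max(3+3, 10+0) = 10
r[3] = max(3+10, 10+3, 12+0) = 13
r[4] = max(3+13, 10+10, 12+3, 9+0) = 20
r[5] = max(3+20, 10+13, 12+10, 9+3, 17+0) = 23
r[6] = max(3+23, 10+20, 12+13, 9+10, 17+3, 32+0) = 32
r[7] = max(3+32, 10+23, 12+20, …, 32+3, 29+0) = 35
r[8] = max(3+35, 10+32, 12+23, …, 29+3, 18+0) = 42
r[9] = max(3+42, 10+35, 12+32, …, 18+3, 39+0) = 45
r[10] = max(3+45, 10+42, 12+35, …, 39+3, 24+0) = 52
r[11] = max(3+52, 10+45, 12+42, …, 24+3, 40+0) = 55
r[12] = max(3+55, 10+52, 12+45, …, 40+3, 40+0) = 64
r[13] = max(3+64, 10+55, 12+52, …, 40+3, 46+0) = 67
Maximum revenue is $67.
Now minimize piece count subject to staying optimal: for each k, pieces[k] = 1 + min over i with p[i]+r[k−i]=r[k] of pieces[k−i].
pieces[10] = 3
pieces[11] = 4
pieces[12] = 2
pieces[13] = 3

3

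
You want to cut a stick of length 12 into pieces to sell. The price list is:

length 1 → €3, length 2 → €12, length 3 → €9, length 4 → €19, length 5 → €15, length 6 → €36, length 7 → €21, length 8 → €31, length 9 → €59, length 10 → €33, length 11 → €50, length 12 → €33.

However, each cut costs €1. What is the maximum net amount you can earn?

72

Let r[k] be the best obtainable value from length k. For each k, try every first piece i and keep the best of price[i] + r[k−i] minus the 1 cut fee when i<k.
r[1] = 3
r[2] = max(3+3-1, 12+0) = 12
r[3] = max(3+12-1, 12+3-1, 9+0) = 14
r[4] = max(3+14-1, 12+12-1, 9+3-1, 19+0) = 23
r[5] = max(3+23-1, 12+14-1, 9+12-1, 19+3-1, 15+0) = 25
r[6] = max(3+25-1, 12+23-1, 9+14-1, 19+12-1, 15+3-1, 36+0) = 36
r[7] = max(3+36-1, 12+25-1, 9+23-1, …, 36+3-1, 21+0) = 38
r[8] = max(3+38-1, 12+36-1, 9+25-1, …, 21+3-1, 31+0) = 47
r[9] = max(3+47-1, 12+38-1, 9+36-1, …, 31+3-1, 59+0) = 59
r[10] = max(3+59-1, 12+47-1, 9+38-1, …, 59+3-1, 33+0) = 61
r[11] = max(3+61-1, 12+59-1, 9+47-1, …, 33+3-1, 50+0) = 70
r[12] = max(3+70-1, 12+61-1, 9+59-1, …, 50+3-1, 33+0) = 72
One optimal plan: pieces 9 + 2 + 1 (2 cuts) → €74 − €2 = €72.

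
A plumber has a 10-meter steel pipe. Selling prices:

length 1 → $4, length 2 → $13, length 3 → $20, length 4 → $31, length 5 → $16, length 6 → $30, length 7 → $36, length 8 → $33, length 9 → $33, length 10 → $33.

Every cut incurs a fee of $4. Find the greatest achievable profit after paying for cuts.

67

Build v[k] bottom-up: v[k] = max over allowed piece i of (p[i] + v[k−i]) − 4 per cut.
v[1] = 4
v[2] = max(4+4-4, 13+0) = 13
v[3] = max(4+13-4, 13+4-4, 20+0) = 20
v[4] = max(4+20-4, 13+13-4, 20+4-4, 31+0) = 31
v[5] = max(4+31-4, 13+20-4, 20+13-4, 31+4-4, 16+0) = 31
v[6] = max(4+31-4, 13+31-4, 20+20-4, 31+13-4, 16+4-4, 30+0) = 40
v[7] = max(4+40-4, 13+31-4, 20+31-4, …, 30+4-4, 36+0) = 47
v[8] = max(4+47-4, 13+40-4, 20+31-4, …, 36+4-4, 33+0) = 58
v[9] = max(4+58-4, 13+47-4, 20+40-4, …, 33+4-4, 33+0) = 58
v[10] = max(4+58-4, 13+58-4, 20+47-4, …, 33+4-4, 33+0) = 67
One optimal plan: pieces 4 + 4 + 2 (2 cuts) → $75 − $8 = $67.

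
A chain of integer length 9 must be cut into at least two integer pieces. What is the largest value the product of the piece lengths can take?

27

Let P[k] be the best product for length k (with at least one cut). For each first piece i, the rest contributes max(k−i, P[k−i]).
P[2] = 1·max(1,0) = 1·1 = 1
P[3] = 1·max(2,1) = 1·2 = 2
P[4] = 2·max(2,1) = 2·2 = 4
P[5] = 2·max(3,2) = 2·3 = 6
P[6] = 3·max(3,2) = 3·3 = 9
P[7] = 2·max(5,6) = 2·6 = 12
P[8] = 2·max(6,9) = 2·9 = 18
P[9] = 3·max(6,9) = 3·9 = 27
One optimal split: 3 + 3 + 3; product 3·3·3 = 27.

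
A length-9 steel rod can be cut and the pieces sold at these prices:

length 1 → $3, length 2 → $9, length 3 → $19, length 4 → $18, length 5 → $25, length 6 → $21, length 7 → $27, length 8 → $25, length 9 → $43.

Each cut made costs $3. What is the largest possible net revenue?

51

Consider every possible first cut. net[k] is the best of p[i]+net[k−i] over all sellable i≤k, charging 3 whenever i<k.
net[1] = 3
net[2] = max(3+3-3, 9+0) = 9
net[3] = max(3+9-3, 9+3-3, 19+0) = 19
net[4] = max(3+19-3, 9+9-3, 19+3-3, 18+0) = 19
net[5] = max(3+19-3, 9+19-3, 19+9-3, 18+3-3, 25+0) = 25
net[6] = max(3+25-3, 9+19-3, 19+19-3, 18+9-3, 25+3-3, 21+0) = 35
net[7] = max(3+35-3, 9+25-3, 19+19-3, …, 21+3-3, 27+0) = 35
net[8] = max(3+35-3, 9+35-3, 19+25-3, …, 27+3-3, 25+0) = 41
net[9] = max(3+41-3, 9+35-3, 19+35-3, …, 25+3-3, 43+0) = 51
One optimal plan: pieces 3 + 3 + 3 (2 cuts) → $57 − $6 = $51.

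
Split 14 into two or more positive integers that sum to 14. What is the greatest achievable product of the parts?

162

Define P[k] = max over 1≤i<k of i · max(k−i, P[k−i]); the inner max lets the remainder stay uncut if that's better.
P[2] = 1·max(1,0) = 1·1 = 1
P[3] = max(1·2, 2·1) = 2
P[4] = max(1·3, 2·2, 3·1) = 4
P[5] = max(1·4, 2·3, 3·2, 4·1) = 6
P[6] = max(1·6, 2·4, 3·3, 4·2, 5·1) = 9
P[7] = max(1·9, 2·6, 3·4, 4·3, 5·2, 6·1) = 12
P[8] = max(1·12, 2·9, 3·6, …, 6·2, 7·1) = 18
P[9] = max(1·18, 2·12, 3·9, …, 7·2, 8·1) = 27
P[10] = max(1·27, 2·18, 3·12, …, 8·2, 9·1) = 36
P[11] = max(1·36, 2·27, 3·18, …, 9·2, 10·1) = 54
P[12] = max(1·54, 2·36, 3·27, …, 10·2, 11·1) = 81
P[13] = max(1·81, 2·54, 3·36, …, 11·2, 12·1) = 108
P[14] = max(1·108, 2·81, 3·54, …, 12·2, 13·1) = 162
One optimal split: 3 + 3 + 3 + 3 + 2; product 3·3·3·3·2 = 162.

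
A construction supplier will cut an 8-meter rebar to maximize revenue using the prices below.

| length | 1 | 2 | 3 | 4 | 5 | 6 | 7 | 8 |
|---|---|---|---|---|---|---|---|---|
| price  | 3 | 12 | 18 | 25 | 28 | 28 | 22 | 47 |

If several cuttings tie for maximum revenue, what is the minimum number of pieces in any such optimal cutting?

Build r[k] bottom-up: r[k] = max over allowed piece i of (p[i] + r[k−i]).
r[1] = 3
r[2] = max(3+3, 12+0) = 12
r[3] = max(3+12, 12+3, 18+0) = 18
r[4] = max(3+18, 12+12, 18+3, 25+0) = 25
r[5] = max(3+25, 12+18, 18+12, 25+3, 28+0) = 30
r[6] = max(3+30, 12+25, 18+18, 25+12, 28+3, 28+0) = 37
r[7] = max(3+37, 12+30, 18+25, …, 28+3, 22+0) = 43
r[8] = max(3+43, 12+37, 18+30, …, 22+3, 47+0) = 50
Maximum revenue is ₹50.
Now minimize piece count subject to staying optimal: for each k, pieces[k] = 1 + min over i with p[i]+r[k−i]=r[k] of pieces[k−i].
pieces[5] = 2
pieces[6] = 2
pieces[7] = 2
pieces[8] = 2

2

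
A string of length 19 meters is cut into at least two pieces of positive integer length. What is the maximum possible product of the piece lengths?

972

Let prod[k] be the best product for length k (with at least one cut). For each first piece i, the rest contributes max(k−i, prod[k−i]).
Small cases: prod[2]=1, prod[3]=2, prod[4]=4, prod[5]=6, prod[6]=9, prod[7]=12, prod[8]=18, prod[9]=27, prod[10]=36, prod[11]=54.
prod[12] = 3*max(9,27) = 3*27 = 81
prod[13] = 2*max(11,54) = 2*54 = 108
prod[14] = 2*max(12,81) = 2*81 = 162
prod[15] = 3*max(12,81) = 3*81 = 243
prod[16] = 2*max(14,162) = 2*162 = 324
prod[17] = 2*max(15,243) = 2*243 = 486
prod[18] = 3*max(15,243) = 3*243 = 729
prod[19] = 2*max(17,486) = 2*486 = 972
One optimal split: 3 + 3 + 3 + 3 + 3 + 2 + 2; product 3*3*3*3*3*2*2 = 972.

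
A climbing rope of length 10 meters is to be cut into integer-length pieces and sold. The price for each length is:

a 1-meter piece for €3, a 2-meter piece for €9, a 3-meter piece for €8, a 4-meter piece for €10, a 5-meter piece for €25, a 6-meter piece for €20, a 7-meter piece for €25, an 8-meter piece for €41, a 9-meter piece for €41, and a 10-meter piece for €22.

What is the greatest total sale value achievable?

50

Let R[k] be the best obtainable value from length k. For each k, try every first piece i and keep the best of price[i] + R[k−i].
R[1] = 3
R[2] = max(3+3, 9+0) = 9
R[3] = max(3+9, 9+3, 8+0) = 12
R[4] = max(3+12, 9+9, 8+3, 10+0) = 18
R[5] = max(3+18, 9+12, 8+9, 10+3, 25+0) = 25
R[6] = max(3+25, 9+18, 8+12, 10+9, 25+3, 20+0) = 28
R[7] = max(3+28, 9+25, 8+18, …, 20+3, 25+0) = 34
R[8] = max(3+34, 9+28, 8+25, …, 25+3, 41+0) = 41
R[9] = max(3+41, 9+34, 8+28, …, 41+3, 41+0) = 44
R[10] = max(3+44, 9+41, 8+34, …, 41+3, 22+0) = 50
One optimal cutting: 8 + 2 → €41 + €9 = €50.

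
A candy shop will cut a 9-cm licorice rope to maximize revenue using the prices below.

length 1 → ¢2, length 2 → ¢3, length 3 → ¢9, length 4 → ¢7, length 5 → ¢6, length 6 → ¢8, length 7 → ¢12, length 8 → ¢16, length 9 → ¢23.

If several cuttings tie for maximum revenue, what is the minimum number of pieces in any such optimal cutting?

Consider every possible first cut. r[k] is the best of p[i]+r[k−i] over all sellable i≤k.
r[1] = 2
r[2] = max(2+2, 3+0) = 4
r[3] = max(2+4, 3+2, 9+0) = 9
r[4] = max(2+9, 3+4, 9+2, 7+0) = 11
r[5] = max(2+11, 3+9, 9+4, 7+2, 6+0) = 13
r[6] = max(2+13, 3+11, 9+9, 7+4, 6+2, 8+0) = 18
r[7] = max(2+18, 3+13, 9+11, …, 8+2, 12+0) = 20
r[8] = max(2+20, 3+18, 9+13, …, 12+2, 16+0) = 22
r[9] = max(2+22, 3+20, 9+18, …, 16+2, 23+0) = 27
Maximum revenue is ¢27.
Now minimize piece count subject to staying optimal: for each k, pieces[k] = 1 + min over i with p[i]+r[k−i]=r[k] of pieces[k−i].
pieces[6] = 2
pieces[7] = 3
pieces[8] = 4
pieces[9] = 3

3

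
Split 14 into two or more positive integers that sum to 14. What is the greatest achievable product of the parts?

Define P[k] = max over 1≤i<k of i · max(k−i, P[k−i]); the inner max lets the remainder stay uncut if that's better.
P[2] = 1×max(1,0) = 1×1 = 1
P[3] = 1×max(2,1) = 1×2 = 2
P[4] = 2×max(2,1) = 2×2 = 4
P[5] = 2×max(3,2) = 2×3 = 6
P[6] = 3×max(3,2) = 3×3 = 9
P[7] = 2×max(5,6) = 2×6 = 12
P[8] = 2×max(6,9) = 2×9 = 18
P[9] = 3×max(6,9) = 3×9 = 27
P[10] = 2×max(8,18) = 2×18 = 36
P[11] = 2×max(9,27) = 2×27 = 54
P[12] = 3×max(9,27) = 3×27 = 81
P[13] = 2×max(11,54) = 2×54 = 108
P[14] = 2×max(12,81) = 2×81 = 162
One optimal split: 3 + 3 + 3 + 3 + 2; product 3×3×3×3×2 = 162.

162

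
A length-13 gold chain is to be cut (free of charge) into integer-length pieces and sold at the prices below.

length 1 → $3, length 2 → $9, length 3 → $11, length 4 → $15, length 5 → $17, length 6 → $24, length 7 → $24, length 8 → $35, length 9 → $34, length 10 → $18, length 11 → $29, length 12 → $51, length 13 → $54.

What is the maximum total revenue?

Consider every possible first cut. r[k] is the best of p[i]+r[k−i] over all sellable i≤k.
r[1] = 3
r[2] = 9
r[3] = 12  (first piece 1, then r[2]=9)
r[4] = 18  (first piece 2, then r[2]=9)
r[5] = 21  (first piece 1, then r[4]=18)
r[6] = 27  (first piece 2, then r[4]=18)
r[7] = 30  (first piece 1, then r[6]=27)
r[8] = 36  (first piece 2, then r[6]=27)
r[9] = 39  (first piece 1, then r[8]=36)
r[10] = 45  (first piece 2, then r[8]=36)
r[11] = 48  (first piece 1, then r[10]=45)
r[12] = 54  (first piece 2, then r[10]=45)
r[13] = 57  (first piece 1, then r[12]=54)
One optimal cutting: 2 + 2 + 2 + 2 + 2 + 2 + 1 → $9 + $9 + $9 + $9 + $9 + $9 + $3 = $57.

57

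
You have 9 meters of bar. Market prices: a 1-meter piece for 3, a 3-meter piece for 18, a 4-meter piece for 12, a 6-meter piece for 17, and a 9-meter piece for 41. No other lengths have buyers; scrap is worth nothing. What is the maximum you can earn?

Let r[k] be the best obtainable value from length k. For each k, try every first piece i and keep the best of price[i] + r[k−i].
r[1] = 3
r[2] = 6  (first piece 1, then r[1]=3)
r[3] = max(3+6, 18+0) = 18
r[4] = max(3+18, 18+3, 12+0) = 21
r[5] = max(3+21, 18+6, 12+3) = 24
r[6] = max(3+24, 18+18, 12+6, 17+0) = 36
r[7] = max(3+36, 18+21, 12+18, 17+3) = 39
r[8] = max(3+39, 18+24, 12+21, 17+6) = 42
r[9] = max(3+42, 18+36, 12+24, 17+18, 41+0) = 54
One optimal cutting: 3 + 3 + 3 → 54.

54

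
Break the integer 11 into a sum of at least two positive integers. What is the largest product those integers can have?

Fill P[k] for k=2..11: at each k try every first piece i and multiply by the better of (k−i) uncut or P[k−i].
P[2] = 1·max(1,0) = 1·1 = 1
P[3] = max(1·2, 2·1) = 2
P[4] = max(1·3, 2·2, 3·1) = 4
P[5] = max(1·4, 2·3, 3·2, 4·1) = 6
P[6] = max(1·6, 2·4, 3·3, 4·2, 5·1) = 9
P[7] = max(1·9, 2·6, 3·4, 4·3, 5·2, 6·1) = 12
P[8] = max(1·12, 2·9, 3·6, …, 6·2, 7·1) = 18
P[9] = max(1·18, 2·12, 3·9, …, 7·2, 8·1) = 27
P[10] = max(1·27, 2·18, 3·12, …, 8·2, 9·1) = 36
P[11] = max(1·36, 2·27, 3·18, …, 9·2, 10·1) = 54
One optimal split: 3 + 3 + 3 + 2; product 3·3·3·2 = 54.

54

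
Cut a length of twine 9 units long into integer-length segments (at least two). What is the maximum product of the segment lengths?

Define g[k] = max over 1≤i<k of i · max(k−i, g[k−i]); the inner max lets the remainder stay uncut if that's better.
g[2] = 1×max(1,0) = 1×1 = 1
g[3] = max(1×2, 2×1) = 2
g[4] = max(1×3, 2×2, 3×1) = 4
g[5] = max(1×4, 2×3, 3×2, 4×1) = 6
g[6] = max(1×6, 2×4, 3×3, 4×2, 5×1) = 9
g[7] = max(1×9, 2×6, 3×4, 4×3, 5×2, 6×1) = 12
g[8] = max(1×12, 2×9, 3×6, …, 6×2, 7×1) = 18
g[9] = max(1×18, 2×12, 3×9, …, 7×2, 8×1) = 27
One optimal split: 3 + 3 + 3; product 3×3×3 = 27.

27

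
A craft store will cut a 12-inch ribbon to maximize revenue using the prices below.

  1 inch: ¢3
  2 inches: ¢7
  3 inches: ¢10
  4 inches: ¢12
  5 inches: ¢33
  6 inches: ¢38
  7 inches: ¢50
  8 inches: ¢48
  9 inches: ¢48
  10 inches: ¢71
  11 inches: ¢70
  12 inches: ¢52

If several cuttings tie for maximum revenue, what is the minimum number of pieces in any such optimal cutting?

2

Let r[k] be the best obtainable value from length k. For each k, try every first piece i and keep the best of price[i] + r[k−i].
r[1] = 3
r[2] = 7
r[3] = 10  (first piece 1, then r[2]=7)
r[4] = 14  (first piece 2, then r[2]=7)
r[5] = 33
r[6] = 38
r[7] = 50
r[8] = 53  (first piece 1, then r[7]=50)
r[9] = 57  (first piece 2, then r[7]=50)
r[10] = 71
r[11] = 74  (first piece 1, then r[10]=71)
r[12] = 83  (first piece 5, then r[7]=50)
Maximum revenue is ¢83.
Now minimize piece count subject to staying optimal: for each k, pieces[k] = 1 + min over i with p[i]+r[k−i]=r[k] of pieces[k−i].
pieces[9] = 2
pieces[10] = 1
pieces[11] = 2
pieces[12] = 2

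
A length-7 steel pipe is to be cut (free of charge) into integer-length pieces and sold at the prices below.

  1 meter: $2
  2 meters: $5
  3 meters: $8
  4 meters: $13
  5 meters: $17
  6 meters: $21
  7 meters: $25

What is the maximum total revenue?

25

Let best[k] be the best obtainable value from length k. For each k, try every first piece i and keep the best of price[i] + best[k−i].
best[1] = 2
best[2] = 5
best[3] = 8
best[4] = 13
best[5] = 17
best[6] = 21
best[7] = 25
Best is to sell the whole 7-meter piece uncut for $25.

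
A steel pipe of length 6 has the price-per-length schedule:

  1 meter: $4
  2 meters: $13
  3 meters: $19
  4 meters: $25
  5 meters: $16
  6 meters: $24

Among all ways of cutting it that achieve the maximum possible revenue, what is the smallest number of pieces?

3

Build r[k] bottom-up: r[k] = max over allowed piece i of (p[i] + r[k−i]).
r[1] = 4
r[2] = max(4+4, 13+0) = 13
r[3] = max(4+13, 13+4, 19+0) = 19
r[4] = max(4+19, 13+13, 19+4, 25+0) = 26
r[5] = max(4+26, 13+19, 19+13, 25+4, 16+0) = 32
r[6] = max(4+32, 13+26, 19+19, 25+13, 16+4, 24+0) = 39
Maximum revenue is $39.
Now minimize piece count subject to staying optimal: for each k, pieces[k] = 1 + min over i with p[i]+r[k−i]=r[k] of pieces[k−i].
pieces[3] = 1
pieces[4] = 2
pieces[5] = 2
pieces[6] = 3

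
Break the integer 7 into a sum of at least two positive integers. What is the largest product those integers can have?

12

Fill m[k] for k=2..7: at each k try every first piece i and multiply by the better of (k−i) uncut or m[k−i].
m[2] = 1·max(1,0) = 1·1 = 1
m[3] = max(1·2, 2·1) = 2
m[4] = max(1·3, 2·2, 3·1) = 4
m[5] = max(1·4, 2·3, 3·2, 4·1) = 6
m[6] = max(1·6, 2·4, 3·3, 4·2, 5·1) = 9
m[7] = max(1·9, 2·6, 3·4, 4·3, 5·2, 6·1) = 12
One optimal split: 3 + 2 + 2; product 3·2·2 = 12.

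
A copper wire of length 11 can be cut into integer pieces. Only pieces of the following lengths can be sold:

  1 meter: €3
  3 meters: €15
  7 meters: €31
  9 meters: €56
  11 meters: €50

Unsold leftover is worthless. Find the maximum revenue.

Let best[k] be the best obtainable value from length k. For each k, try every first piece i and keep the best of price[i] + best[k−i].
best[1] = 3
best[2] = 6  (first piece 1, then best[1]=3)
best[3] = max(3+6, 15+0) = 15
best[4] = max(3+15, 15+3) = 18
best[5] = max(3+18, 15+6) = 21
best[6] = max(3+21, 15+15) = 30
best[7] = max(3+30, 15+18, 31+0) = 33
best[8] = max(3+33, 15+21, 31+3) = 36
best[9] = max(3+36, 15+30, 31+6, 56+0) = 56
best[10] = max(3+56, 15+33, 31+15, 56+3) = 59
best[11] = max(3+59, 15+36, 31+18, 56+6, 50+0) = 62
One optimal cutting: 9 + 1 + 1 → €62.

62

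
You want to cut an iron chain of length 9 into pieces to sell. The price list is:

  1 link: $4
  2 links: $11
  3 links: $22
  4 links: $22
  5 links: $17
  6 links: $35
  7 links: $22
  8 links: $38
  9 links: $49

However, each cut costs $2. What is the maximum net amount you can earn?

Let v[k] be the best obtainable value from length k. For each k, try every first piece i and keep the best of price[i] + v[k−i] minus the 2 cut fee when i<k.
v[1] = 4
v[2] = 11
v[3] = 22
v[4] = 24  (first piece 1, then v[3]=22)
v[5] = 31  (first piece 2, then v[3]=22)
v[6] = 42  (first piece 3, then v[3]=22)
v[7] = 44  (first piece 1, then v[6]=42)
v[8] = 51  (first piece 2, then v[6]=42)
v[9] = 62  (first piece 3, then v[6]=42)
One optimal plan: pieces 3 + 3 + 3 (2 cuts) → $66 − $4 = $62.

62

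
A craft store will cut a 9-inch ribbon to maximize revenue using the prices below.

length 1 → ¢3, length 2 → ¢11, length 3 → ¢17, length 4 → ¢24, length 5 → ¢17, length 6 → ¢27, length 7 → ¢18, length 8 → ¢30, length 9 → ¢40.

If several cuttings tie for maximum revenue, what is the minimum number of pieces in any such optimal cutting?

Consider every possible first cut. r[k] is the best of p[i]+r[k−i] over all sellable i≤k.
r[1] = 3
r[2] = max(3+3, 11+0) = 11
r[3] = max(3+11, 11+3, 17+0) = 17
r[4] = max(3+17, 11+11, 17+3, 24+0) = 24
r[5] = max(3+24, 11+17, 17+11, 24+3, 17+0) = 28
r[6] = max(3+28, 11+24, 17+17, 24+11, 17+3, 27+0) = 35
r[7] = max(3+35, 11+28, 17+24, …, 27+3, 18+0) = 41
r[8] = max(3+41, 11+35, 17+28, …, 18+3, 30+0) = 48
r[9] = max(3+48, 11+41, 17+35, …, 30+3, 40+0) = 52
Maximum revenue is ¢52.
Now minimize piece count subject to staying optimal: for each k, pieces[k] = 1 + min over i with p[i]+r[k−i]=r[k] of pieces[k−i].
pieces[6] = 2
pieces[7] = 2
pieces[8] = 2
pieces[9] = 3

3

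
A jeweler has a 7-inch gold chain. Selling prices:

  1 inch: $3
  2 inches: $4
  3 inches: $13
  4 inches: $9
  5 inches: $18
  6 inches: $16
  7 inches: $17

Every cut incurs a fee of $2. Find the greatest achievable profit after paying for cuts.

25

Let v[k] be the best obtainable value from length k. For each k, try every first piece i and keep the best of price[i] + v[k−i] minus the 2 cut fee when i<k.
v[1] = 3
v[2] = 4  (first piece 1, then v[1]=3)
v[3] = 13
v[4] = 14  (first piece 1, then v[3]=13)
v[5] = 18
v[6] = 24  (first piece 3, then v[3]=13)
v[7] = 25  (first piece 1, then v[6]=24)
One optimal plan: pieces 3 + 3 + 1 (2 cuts) → $29 − $4 = $25.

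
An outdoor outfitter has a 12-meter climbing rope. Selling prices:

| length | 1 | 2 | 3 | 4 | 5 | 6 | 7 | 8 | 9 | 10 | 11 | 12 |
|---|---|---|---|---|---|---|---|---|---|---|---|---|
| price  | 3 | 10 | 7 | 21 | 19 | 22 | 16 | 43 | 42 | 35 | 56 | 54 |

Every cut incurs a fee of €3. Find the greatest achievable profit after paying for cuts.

Let r[k] be the best obtainable value from length k. For each k, try every first piece i and keep the best of price[i] + r[k−i] minus the 3 cut fee when i<k.
r[1] = 3
r[2] = max(3+3-3, 10+0) = 10
r[3] = max(3+10-3, 10+3-3, 7+0) = 10
r[4] = max(3+10-3, 10+10-3, 7+3-3, 21+0) = 21
r[5] = max(3+21-3, 10+10-3, 7+10-3, 21+3-3, 19+0) = 21
r[6] = max(3+21-3, 10+21-3, 7+10-3, 21+10-3, 19+3-3, 22+0) = 28
r[7] = max(3+28-3, 10+21-3, 7+21-3, …, 22+3-3, 16+0) = 28
r[8] = max(3+28-3, 10+28-3, 7+21-3, …, 16+3-3, 43+0) = 43
r[9] = max(3+43-3, 10+28-3, 7+28-3, …, 43+3-3, 42+0) = 43
r[10] = max(3+43-3, 10+43-3, 7+28-3, …, 42+3-3, 35+0) = 50
r[11] = max(3+50-3, 10+43-3, 7+43-3, …, 35+3-3, 56+0) = 56
r[12] = max(3+56-3, 10+50-3, 7+43-3, …, 56+3-3, 54+0) = 61
One optimal plan: pieces 8 + 4 (1 cut) → €64 − €3 = €61.

61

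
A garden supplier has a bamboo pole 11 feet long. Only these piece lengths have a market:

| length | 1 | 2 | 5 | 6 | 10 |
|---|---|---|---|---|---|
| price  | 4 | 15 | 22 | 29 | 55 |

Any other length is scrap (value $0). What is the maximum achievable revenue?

79

Consider every possible first cut. f[k] is the best of p[i]+f[k−i] over all sellable i≤k.
f[1] = 4
f[2] = 15
f[3] = 19  (first piece 1, then f[2]=15)
f[4] = 30  (first piece 2, then f[2]=15)
f[5] = 34  (first piece 1, then f[4]=30)
f[6] = 45  (first piece 2, then f[4]=30)
f[7] = 49  (first piece 1, then f[6]=45)
f[8] = 60  (first piece 2, then f[6]=45)
f[9] = 64  (first piece 1, then f[8]=60)
f[10] = 75  (first piece 2, then f[8]=60)
f[11] = 79  (first piece 1, then f[10]=75)
One optimal cutting: 2 + 2 + 2 + 2 + 2 + 1 → $79.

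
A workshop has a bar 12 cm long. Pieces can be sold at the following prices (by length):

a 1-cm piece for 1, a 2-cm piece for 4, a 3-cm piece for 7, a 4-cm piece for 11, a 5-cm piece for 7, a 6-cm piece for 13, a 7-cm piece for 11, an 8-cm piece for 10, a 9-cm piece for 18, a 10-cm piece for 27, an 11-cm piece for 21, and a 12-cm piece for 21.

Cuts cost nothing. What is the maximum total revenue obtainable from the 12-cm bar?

33

Consider every possible first cut. v[k] is the best of p[i]+v[k−i] over all sellable i≤k.
v[1] = 1
v[2] = 4
v[3] = 7
v[4] = 11
v[5] = 12  (first piece 1, then v[4]=11)
v[6] = 15  (first piece 2, then v[4]=11)
v[7] = 18  (first piece 3, then v[4]=11)
v[8] = 22  (first piece 4, then v[4]=11)
v[9] = 23  (first piece 1, then v[8]=22)
v[10] = 27
v[11] = 29  (first piece 3, then v[8]=22)
v[12] = 33  (first piece 4, then v[8]=22)
One optimal cutting: 4 + 4 + 4 → 11 + 11 + 11 = 33.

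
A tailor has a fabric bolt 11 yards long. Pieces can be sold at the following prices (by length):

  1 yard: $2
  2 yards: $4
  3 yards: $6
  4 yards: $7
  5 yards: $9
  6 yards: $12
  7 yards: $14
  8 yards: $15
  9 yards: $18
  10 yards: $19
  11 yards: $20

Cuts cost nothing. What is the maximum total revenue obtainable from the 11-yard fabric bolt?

Consider every possible first cut. best[k] is the best of p[i]+best[k−i] over all sellable i≤k.
best[1] = 2
best[2] = 4  (first piece 1, then best[1]=2)
best[3] = 6  (first piece 1, then best[2]=4)
best[4] = 8  (first piece 1, then best[3]=6)
best[5] = 10  (first piece 1, then best[4]=8)
best[6] = 12  (first piece 1, then best[5]=10)
best[7] = 14  (first piece 1, then best[6]=12)
best[8] = 16  (first piece 1, then best[7]=14)
best[9] = 18  (first piece 1, then best[8]=16)
best[10] = 20  (first piece 1, then best[9]=18)
best[11] = 22  (first piece 1, then best[10]=20)
One optimal cutting: 1 + 1 + 1 + 1 + 1 + 1 + 1 + 1 + 1 + 1 + 1 → $2 + $2 + $2 + $2 + $2 + $2 + $2 + $2 + $2 + $2 + $2 = $22.

22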